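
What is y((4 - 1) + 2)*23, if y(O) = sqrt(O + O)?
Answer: 23*sqrt(10) ≈ 72.732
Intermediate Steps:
y(O) = sqrt(2)*sqrt(O) (y(O) = sqrt(2*O) = sqrt(2)*sqrt(O))
y((4 - 1) + 2)*23 = (sqrt(2)*sqrt((4 - 1) + 2))*23 = (sqrt(2)*sqrt(3 + 2))*23 = (sqrt(2)*sqrt(5))*23 = sqrt(10)*23 = 23*sqrt(10)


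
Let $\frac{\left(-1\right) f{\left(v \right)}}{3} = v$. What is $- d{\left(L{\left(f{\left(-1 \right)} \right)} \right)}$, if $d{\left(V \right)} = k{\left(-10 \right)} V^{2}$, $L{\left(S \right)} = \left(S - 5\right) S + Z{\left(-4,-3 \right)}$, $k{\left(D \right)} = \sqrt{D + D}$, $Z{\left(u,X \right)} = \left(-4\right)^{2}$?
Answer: $- 200 i \sqrt{5} \approx - 447.21 i$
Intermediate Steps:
$f{\left(v \right)} = - 3 v$
$Z{\left(u,X \right)} = 16$
$k{\left(D \right)} = \sqrt{2} \sqrt{D}$ ($k{\left(D \right)} = \sqrt{2 D} = \sqrt{2} \sqrt{D}$)
$L{\left(S \right)} = 16 + S \left(-5 + S\right)$ ($L{\left(S \right)} = \left(S - 5\right) S + 16 = \left(-5 + S\right) S + 16 = S \left(-5 + S\right) + 16 = 16 + S \left(-5 + S\right)$)
$d{\left(V \right)} = 2 i \sqrt{5} V^{2}$ ($d{\left(V \right)} = \sqrt{2} \sqrt{-10} V^{2} = \sqrt{2} i \sqrt{10} V^{2} = 2 i \sqrt{5} V^{2}$)
$- d{\left(L{\left(f{\left(-1 \right)} \right)} \right)} = - 2 i \sqrt{5} \left(16 + \left(\left(-3\right) \left(-1\right)\right)^{2} - 5 \left(\left(-3\right) \left(-1\right)\right)\right)^{2} = - 2 i \sqrt{5} \left(16 + 3^{2} - 15\right)^{2} = - 2 i \sqrt{5} \left(16 + 9 - 15\right)^{2} = - 2 i \sqrt{5} \cdot 10^{2} = - 2 i \sqrt{5} \cdot 100 = - 200 i \sqrt{5}$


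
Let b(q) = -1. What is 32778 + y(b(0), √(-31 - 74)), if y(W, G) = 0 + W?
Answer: 32777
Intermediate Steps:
y(W, G) = W
32778 + y(b(0), √(-31 - 74)) = 32778 - 1 = 32777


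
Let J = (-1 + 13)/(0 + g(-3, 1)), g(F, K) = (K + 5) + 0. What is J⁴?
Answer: 16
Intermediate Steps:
g(F, K) = 5 + K (g(F, K) = (5 + K) + 0 = 5 + K)
J = 2 (J = (-1 + 13)/(0 + (5 + 1)) = 12/(0 + 6) = 12/6 = 12*(⅙) = 2)
J⁴ = 2⁴ = 16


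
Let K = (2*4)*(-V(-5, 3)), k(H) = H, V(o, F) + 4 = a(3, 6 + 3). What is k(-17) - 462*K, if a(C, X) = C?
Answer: -3713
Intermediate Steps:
V(o, F) = -1 (V(o, F) = -4 + 3 = -1)
K = 8 (K = (2*4)*(-1*(-1)) = 8*1 = 8)
k(-17) - 462*K = -17 - 462*8 = -17 - 3696 = -3713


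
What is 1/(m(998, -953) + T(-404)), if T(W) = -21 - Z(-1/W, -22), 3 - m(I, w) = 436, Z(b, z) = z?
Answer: -1/432 ≈ -0.0023148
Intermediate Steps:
m(I, w) = -433 (m(I, w) = 3 - 1*436 = 3 - 436 = -433)
T(W) = 1 (T(W) = -21 - 1*(-22) = -21 + 22 = 1)
1/(m(998, -953) + T(-404)) = 1/(-433 + 1) = 1/(-432) = -1/432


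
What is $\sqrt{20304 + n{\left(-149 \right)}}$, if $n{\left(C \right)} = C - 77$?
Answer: $\sqrt{20078} \approx 141.7$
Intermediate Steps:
$n{\left(C \right)} = -77 + C$ ($n{\left(C \right)} = C - 77 = -77 + C$)
$\sqrt{20304 + n{\left(-149 \right)}} = \sqrt{20304 - 226} = \sqrt{20078}$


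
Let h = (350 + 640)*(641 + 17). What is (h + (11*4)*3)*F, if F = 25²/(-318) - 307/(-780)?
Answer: -3528099784/3445 ≈ -1.0241e+6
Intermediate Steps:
h = 651420 (h = 990*658 = 651420)
F = -64979/41340 (F = 625*(-1/318) - 307*(-1/780) = -625/318 + 307/780 = -64979/41340 ≈ -1.5718)
(h + (11*4)*3)*F = (651420 + (11*4)*3)*(-64979/41340) = (651420 + 44*3)*(-64979/41340) = (651420 + 132)*(-64979/41340) = 651552*(-64979/41340) = -3528099784/3445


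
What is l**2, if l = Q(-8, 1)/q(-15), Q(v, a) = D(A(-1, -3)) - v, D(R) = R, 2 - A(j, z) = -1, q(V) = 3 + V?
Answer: 121/144 ≈ 0.84028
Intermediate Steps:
A(j, z) = 3 (A(j, z) = 2 - 1*(-1) = 2 + 1 = 3)
Q(v, a) = 3 - v
l = -11/12 (l = (3 - 1*(-8))/(3 - 15) = (3 + 8)/(-12) = 11*(-1/12) = -11/12 ≈ -0.91667)
l**2 = (-11/12)**2 = 121/144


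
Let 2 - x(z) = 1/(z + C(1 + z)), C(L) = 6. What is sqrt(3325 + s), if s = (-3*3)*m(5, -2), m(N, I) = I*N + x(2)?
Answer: sqrt(54370)/4 ≈ 58.293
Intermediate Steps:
x(z) = 2 - 1/(6 + z) (x(z) = 2 - 1/(z + 6) = 2 - 1/(6 + z))
m(N, I) = 15/8 + I*N (m(N, I) = I*N + (11 + 2*2)/(6 + 2) = I*N + (11 + 4)/8 = I*N + (1/8)*15 = I*N + 15/8 = 15/8 + I*N)
s = 585/8 (s = (-3*3)*(15/8 - 2*5) = -9*(15/8 - 10) = -9*(-65/8) = 585/8 ≈ 73.125)
sqrt(3325 + s) = sqrt(3325 + 585/8) = sqrt(27185/8) = sqrt(54370)/4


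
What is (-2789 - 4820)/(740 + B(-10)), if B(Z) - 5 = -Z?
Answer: -7609/755 ≈ -10.078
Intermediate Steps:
B(Z) = 5 - Z
(-2789 - 4820)/(740 + B(-10)) = (-2789 - 4820)/(740 + (5 - 1*(-10))) = -7609/(740 + (5 + 10)) = -7609/(740 + 15) = -7609/755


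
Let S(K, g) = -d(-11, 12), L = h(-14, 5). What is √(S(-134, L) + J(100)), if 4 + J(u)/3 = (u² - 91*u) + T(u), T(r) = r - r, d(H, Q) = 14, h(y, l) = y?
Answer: √2674 ≈ 51.711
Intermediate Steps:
L = -14
T(r) = 0
S(K, g) = -14 (S(K, g) = -1*14 = -14)
J(u) = -12 - 273*u + 3*u² (J(u) = -12 + 3*((u² - 91*u) + 0) = -12 + 3*(u² - 91*u) = -12 + (-273*u + 3*u²) = -12 - 273*u + 3*u²)
√(S(-134, L) + J(100)) = √(-14 + (-12 - 273*100 + 3*100²)) = √(-14 + (-12 - 27300 + 3*10000)) = √(-14 + (-12 - 27300 + 30000)) = √(-14 + 2688) = √2674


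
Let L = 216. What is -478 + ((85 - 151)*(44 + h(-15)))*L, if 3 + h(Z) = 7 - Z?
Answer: -898606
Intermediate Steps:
h(Z) = 4 - Z (h(Z) = -3 + (7 - Z) = 4 - Z)
-478 + ((85 - 151)*(44 + h(-15)))*L = -478 + ((85 - 151)*(44 + (4 - 1*(-15))))*216 = -478 - 66*(44 + (4 + 15))*216 = -478 - 66*(44 + 19)*216 = -478 - 66*63*216 = -478 - 4158*216 = -478 - 898128 = -898606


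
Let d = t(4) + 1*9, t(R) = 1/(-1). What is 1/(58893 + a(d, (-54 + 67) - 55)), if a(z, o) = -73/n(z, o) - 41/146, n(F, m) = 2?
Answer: 73/4296504 ≈ 1.6991e-5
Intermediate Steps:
t(R) = -1
d = 8 (d = -1 + 1*9 = -1 + 9 = 8)
a(z, o) = -2685/73 (a(z, o) = -73/2 - 41/146 = -2685/73)
1/(58893 + a(d, (-54 + 67) - 55)) = 1/(58893 - 2685/73) = 1/(4296504/73) = 73/4296504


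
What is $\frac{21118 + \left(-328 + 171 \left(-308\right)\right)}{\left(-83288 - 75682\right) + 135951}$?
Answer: $\frac{10626}{7673} \approx 1.3849$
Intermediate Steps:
$\frac{21118 + \left(-328 + 171 \left(-308\right)\right)}{\left(-83288 - 75682\right) + 135951} = \frac{21118 - 52996}{\left(-83288 - 75682\right) + 135951} = \frac{21118 - 52996}{-158970 + 135951} = - \frac{31878}{-23019} = \left(-31878\right) \left(- \frac{1}{23019}\right) = \frac{10626}{7673}$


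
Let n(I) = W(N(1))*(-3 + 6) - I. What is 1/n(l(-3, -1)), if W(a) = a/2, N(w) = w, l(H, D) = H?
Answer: 2/9 ≈ 0.22222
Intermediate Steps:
W(a) = a/2 (W(a) = a*(½) = a/2)
n(I) = 3/2 - I (n(I) = ((½)*1)*(-3 + 6) - I = (½)*3 - I = 3/2 - I)
1/n(l(-3, -1)) = 1/(3/2 - 1*(-3)) = 1/(3/2 + 3) = 1/(9/2) = 2/9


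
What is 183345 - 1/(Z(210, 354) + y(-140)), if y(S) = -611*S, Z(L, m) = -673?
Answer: 15559940114/84867 ≈ 1.8335e+5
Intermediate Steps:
183345 - 1/(Z(210, 354) + y(-140)) = 183345 - 1/(-673 - 611*(-140)) = 183345 - 1/(-673 + 85540) = 183345 - 1/84867 = 15559940114/84867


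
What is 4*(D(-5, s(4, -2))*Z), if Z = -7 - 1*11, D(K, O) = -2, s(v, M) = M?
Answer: 144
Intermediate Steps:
Z = -18 (Z = -7 - 11 = -18)
4*(D(-5, s(4, -2))*Z) = 4*(-2*(-18)) = 4*36 = 144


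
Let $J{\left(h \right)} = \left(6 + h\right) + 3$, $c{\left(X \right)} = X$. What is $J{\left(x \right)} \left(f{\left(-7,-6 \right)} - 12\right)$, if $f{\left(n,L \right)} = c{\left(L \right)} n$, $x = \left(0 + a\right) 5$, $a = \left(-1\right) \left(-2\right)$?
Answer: $570$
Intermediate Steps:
$a = 2$
$x = 10$ ($x = \left(0 + 2\right) 5 = 2 \cdot 5 = 10$)
$J{\left(h \right)} = 9 + h$
$f{\left(n,L \right)} = L n$
$J{\left(x \right)} \left(f{\left(-7,-6 \right)} - 12\right) = \left(9 + 10\right) \left(\left(-6\right) \left(-7\right) - 12\right) = 19 \left(42 - 12\right) = 19 \cdot 30 = 570$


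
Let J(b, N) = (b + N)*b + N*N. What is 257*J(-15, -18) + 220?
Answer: 210703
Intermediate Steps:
J(b, N) = N² + b*(N + b) (J(b, N) = (N + b)*b + N² = b*(N + b) + N² = N² + b*(N + b))
257*J(-15, -18) + 220 = 257*((-18)² + (-15)² - 18*(-15)) + 220 = 257*(324 + 225 + 270) + 220 = 257*819 + 220 = 210483 + 220 = 210703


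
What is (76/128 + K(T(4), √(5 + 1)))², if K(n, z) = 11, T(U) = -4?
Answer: 137641/1024 ≈ 134.42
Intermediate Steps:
(76/128 + K(T(4), √(5 + 1)))² = (76/128 + 11)² = (76*(1/128) + 11)² = (19/32 + 11)² = (371/32)² = 137641/1024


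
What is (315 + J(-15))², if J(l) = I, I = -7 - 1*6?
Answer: 91204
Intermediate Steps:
I = -13 (I = -7 - 6 = -13)
J(l) = -13
(315 + J(-15))² = (315 - 13)² = 302² = 91204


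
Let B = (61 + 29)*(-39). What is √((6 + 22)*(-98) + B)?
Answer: I*√6254 ≈ 79.082*I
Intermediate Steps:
B = -3510 (B = 90*(-39) = -3510)
√((6 + 22)*(-98) + B) = √((6 + 22)*(-98) - 3510) = √(28*(-98) - 3510) = √(-2744 - 3510) = √(-6254) = I*√6254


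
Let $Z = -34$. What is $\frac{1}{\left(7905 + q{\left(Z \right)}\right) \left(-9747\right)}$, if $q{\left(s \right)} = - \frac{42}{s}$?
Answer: $- \frac{17}{1310055282} \approx -1.2977 \cdot 10^{-8}$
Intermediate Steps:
$\frac{1}{\left(7905 + q{\left(Z \right)}\right) \left(-9747\right)} = \frac{1}{\left(7905 - \frac{42}{-34}\right) \left(-9747\right)} = \frac{1}{7905 - - \frac{21}{17}} \left(- \frac{1}{9747}\right) = \frac{1}{7905 + \frac{21}{17}} \left(- \frac{1}{9747}\right) = \frac{1}{\frac{134406}{17}} \left(- \frac{1}{9747}\right) = \frac{17}{134406} \left(- \frac{1}{9747}\right) = - \frac{17}{1310055282}$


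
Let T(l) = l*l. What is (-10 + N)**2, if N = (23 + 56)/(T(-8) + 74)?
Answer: 1692601/19044 ≈ 88.878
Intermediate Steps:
T(l) = l**2
N = 79/138 (N = (23 + 56)/((-8)**2 + 74) = 79/(64 + 74) = 79/138 ≈ 0.57246)
(-10 + N)**2 = (-10 + 79/138)**2 = (-1301/138)**2 = 1692601/19044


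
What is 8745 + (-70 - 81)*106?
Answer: -7261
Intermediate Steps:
8745 + (-70 - 81)*106 = 8745 - 151*106 = 8745 - 16006 = -7261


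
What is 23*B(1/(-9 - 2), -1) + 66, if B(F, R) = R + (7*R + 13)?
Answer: 181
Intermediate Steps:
B(F, R) = 13 + 8*R (B(F, R) = R + (13 + 7*R) = 13 + 8*R)
23*B(1/(-9 - 2), -1) + 66 = 23*(13 + 8*(-1)) + 66 = 23*(13 - 8) + 66 = 23*5 + 66 = 115 + 66 = 181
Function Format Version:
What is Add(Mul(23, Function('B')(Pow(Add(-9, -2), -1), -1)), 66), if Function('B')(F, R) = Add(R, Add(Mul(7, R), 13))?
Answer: 181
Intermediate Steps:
Function('B')(F, R) = Add(13, Mul(8, R)) (Function('B')(F, R) = Add(R, Add(13, Mul(7, R))) = Add(13, Mul(8, R)))
Add(Mul(23, Function('B')(Pow(Add(-9, -2), -1), -1)), 66) = Add(Mul(23, Add(13, Mul(8, -1))), 66) = Add(Mul(23, Add(13, -8)), 66) = Add(Mul(23, 5), 66) = Add(115, 66) = 181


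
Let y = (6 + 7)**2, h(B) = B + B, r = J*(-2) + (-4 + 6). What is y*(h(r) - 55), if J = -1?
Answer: -7943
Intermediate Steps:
r = 4 (r = -1*(-2) + (-4 + 6) = 2 + 2 = 4)
h(B) = 2*B
y = 169 (y = 13**2 = 169)
y*(h(r) - 55) = 169*(2*4 - 55) = 169*(8 - 55) = 169*(-47) = -7943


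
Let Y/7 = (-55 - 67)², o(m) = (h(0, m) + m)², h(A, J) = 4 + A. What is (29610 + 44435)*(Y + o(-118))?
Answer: 8676889280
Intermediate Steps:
o(m) = (4 + m)² (o(m) = ((4 + 0) + m)² = (4 + m)²)
Y = 104188 (Y = 7*(-55 - 67)² = 7*(-122)² = 7*14884 = 104188)
(29610 + 44435)*(Y + o(-118)) = (29610 + 44435)*(104188 + (4 - 118)²) = 74045*(104188 + (-114)²) = 74045*(104188 + 12996) = 74045*117184 = 8676889280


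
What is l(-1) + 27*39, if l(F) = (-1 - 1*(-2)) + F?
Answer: 1053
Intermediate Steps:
l(F) = 1 + F (l(F) = (-1 + 2) + F = 1 + F)
l(-1) + 27*39 = (1 - 1) + 27*39 = 0 + 1053 = 1053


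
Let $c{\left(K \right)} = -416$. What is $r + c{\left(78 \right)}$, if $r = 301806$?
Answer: $301390$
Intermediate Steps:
$r + c{\left(78 \right)} = 301806 - 416 = 301390$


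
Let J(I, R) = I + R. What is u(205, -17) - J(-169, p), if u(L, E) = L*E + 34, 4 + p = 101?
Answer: -3379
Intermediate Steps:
p = 97 (p = -4 + 101 = 97)
u(L, E) = 34 + E*L (u(L, E) = E*L + 34 = 34 + E*L)
u(205, -17) - J(-169, p) = (34 - 17*205) - (-169 + 97) = (34 - 3485) - 1*(-72) = -3451 + 72 = -3379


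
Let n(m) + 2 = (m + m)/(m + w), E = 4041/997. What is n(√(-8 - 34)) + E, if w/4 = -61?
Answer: 61019957/29699633 - 244*I*√42/29789 ≈ 2.0546 - 0.053083*I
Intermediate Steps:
w = -244 (w = 4*(-61) = -244)
E = 4041/997 (E = 4041*(1/997) = 4041/997 ≈ 4.0532)
n(m) = -2 + 2*m/(-244 + m) (n(m) = -2 + (m + m)/(m - 244) = -2 + (2*m)/(-244 + m) = -2 + 2*m/(-244 + m))
n(√(-8 - 34)) + E = 488/(-244 + √(-8 - 34)) + 4041/997 = 488/(-244 + √(-42)) + 4041/997 = 488/(-244 + I*√42) + 4041/997 = 4041/997 + 488/(-244 + I*√42)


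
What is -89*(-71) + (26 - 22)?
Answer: 6323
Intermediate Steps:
-89*(-71) + (26 - 22) = 6319 + 4 = 6323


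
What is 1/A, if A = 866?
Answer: 1/866 ≈ 0.0011547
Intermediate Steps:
1/A = 1/866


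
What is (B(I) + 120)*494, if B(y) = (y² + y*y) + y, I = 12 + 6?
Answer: 388284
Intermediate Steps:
I = 18
B(y) = y + 2*y² (B(y) = (y² + y²) + y = 2*y² + y = y + 2*y²)
(B(I) + 120)*494 = (18*(1 + 2*18) + 120)*494 = (18*(1 + 36) + 120)*494 = (18*37 + 120)*494 = (666 + 120)*494 = 786*494 = 388284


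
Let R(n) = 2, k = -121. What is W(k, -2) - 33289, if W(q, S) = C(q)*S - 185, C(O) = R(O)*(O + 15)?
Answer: -33050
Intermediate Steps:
C(O) = 30 + 2*O (C(O) = 2*(O + 15) = 2*(15 + O) = 30 + 2*O)
W(q, S) = -185 + S*(30 + 2*q) (W(q, S) = (30 + 2*q)*S - 185 = S*(30 + 2*q) - 185 = -185 + S*(30 + 2*q))
W(k, -2) - 33289 = (-185 + 2*(-2)*(15 - 121)) - 33289 = (-185 + 2*(-2)*(-106)) - 33289 = (-185 + 424) - 33289 = 239 - 33289 = -33050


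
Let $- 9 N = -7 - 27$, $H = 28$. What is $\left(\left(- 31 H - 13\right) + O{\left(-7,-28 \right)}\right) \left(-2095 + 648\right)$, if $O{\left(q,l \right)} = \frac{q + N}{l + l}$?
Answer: $\frac{642460765}{504} \approx 1.2747 \cdot 10^{6}$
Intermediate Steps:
$N = \frac{34}{9}$ ($N = - \frac{-7 - 27}{9} = \left(- \frac{1}{9}\right) \left(-34\right) = \frac{34}{9} \approx 3.7778$)
$O{\left(q,l \right)} = \frac{\frac{34}{9} + q}{2 l}$ ($O{\left(q,l \right)} = \frac{q + \frac{34}{9}}{l + l} = \frac{\frac{34}{9} + q}{2 l}$)
$\left(\left(- 31 H - 13\right) + O{\left(-7,-28 \right)}\right) \left(-2095 + 648\right) = \left(\left(\left(-31\right) 28 - 13\right) + \frac{34 + 9 \left(-7\right)}{18 \left(-28\right)}\right) \left(-2095 + 648\right) = \left(\left(-868 - 13\right) + \frac{1}{18} \left(- \frac{1}{28}\right) \left(34 - 63\right)\right) \left(-1447\right) = \left(-881 + \frac{1}{18} \left(- \frac{1}{28}\right) \left(-29\right)\right) \left(-1447\right) = \left(-881 + \frac{29}{504}\right) \left(-1447\right) = \left(- \frac{443995}{504}\right) \left(-1447\right) = \frac{642460765}{504}$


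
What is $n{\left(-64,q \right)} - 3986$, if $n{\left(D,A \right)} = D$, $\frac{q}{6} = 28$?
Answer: $-4050$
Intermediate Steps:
$q = 168$ ($q = 6 \cdot 28 = 168$)
$n{\left(-64,q \right)} - 3986 = -64 - 3986 = -4050$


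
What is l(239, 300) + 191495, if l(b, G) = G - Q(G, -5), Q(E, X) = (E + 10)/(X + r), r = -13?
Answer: 1726310/9 ≈ 1.9181e+5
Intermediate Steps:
Q(E, X) = (10 + E)/(-13 + X) (Q(E, X) = (E + 10)/(X - 13) = (10 + E)/(-13 + X))
l(b, G) = 5/9 + 19*G/18 (l(b, G) = G - (10 + G)/(-13 - 5) = G - (10 + G)/(-18) = G - (-1)*(10 + G)/18 = G - (-5/9 - G/18) = G + (5/9 + G/18) = 5/9 + 19*G/18)
l(239, 300) + 191495 = (5/9 + (19/18)*300) + 191495 = (5/9 + 950/3) + 191495 = 2855/9 + 191495 = 1726310/9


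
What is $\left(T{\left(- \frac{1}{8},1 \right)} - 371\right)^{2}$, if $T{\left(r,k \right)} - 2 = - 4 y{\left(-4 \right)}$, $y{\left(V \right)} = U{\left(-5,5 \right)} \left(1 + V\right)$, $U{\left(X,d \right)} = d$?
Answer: $95481$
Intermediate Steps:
$y{\left(V \right)} = 5 + 5 V$ ($y{\left(V \right)} = 5 \left(1 + V\right) = 5 + 5 V$)
$T{\left(r,k \right)} = 62$ ($T{\left(r,k \right)} = 2 - 4 \left(5 + 5 \left(-4\right)\right) = 2 - 4 \left(5 - 20\right) = 2 - -60 = 2 + 60 = 62$)
$\left(T{\left(- \frac{1}{8},1 \right)} - 371\right)^{2} = \left(62 - 371\right)^{2} = \left(-309\right)^{2} = 95481$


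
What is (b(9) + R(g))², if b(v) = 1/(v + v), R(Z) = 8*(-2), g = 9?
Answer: 82369/324 ≈ 254.23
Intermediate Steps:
R(Z) = -16
b(v) = 1/(2*v)
(b(9) + R(g))² = ((½)/9 - 16)² = ((½)*(⅑) - 16)² = (1/18 - 16)² = (-287/18)² = 82369/324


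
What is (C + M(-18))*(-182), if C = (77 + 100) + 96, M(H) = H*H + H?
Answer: -105378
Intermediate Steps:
M(H) = H + H**2 (M(H) = H**2 + H = H + H**2)
C = 273 (C = 177 + 96 = 273)
(C + M(-18))*(-182) = (273 - 18*(1 - 18))*(-182) = (273 - 18*(-17))*(-182) = (273 + 306)*(-182) = 579*(-182) = -105378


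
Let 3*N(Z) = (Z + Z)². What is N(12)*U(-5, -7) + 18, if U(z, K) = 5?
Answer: 978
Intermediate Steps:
N(Z) = 4*Z²/3 (N(Z) = (Z + Z)²/3 = (2*Z)²/3 = (4*Z²)/3 = 4*Z²/3)
N(12)*U(-5, -7) + 18 = ((4/3)*12²)*5 + 18 = ((4/3)*144)*5 + 18 = 192*5 + 18 = 960 + 18 = 978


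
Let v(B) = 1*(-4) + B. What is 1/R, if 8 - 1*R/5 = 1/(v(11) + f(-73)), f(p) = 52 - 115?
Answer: 56/2245 ≈ 0.024944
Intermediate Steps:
v(B) = -4 + B
f(p) = -63
R = 2245/56 (R = 40 - 5/((-4 + 11) - 63) = 40 - 5/(7 - 63) = 40 - 5/(-56) = 40 - 5*(-1/56) = 40 + 5/56 = 2245/56 ≈ 40.089)
1/R = 1/(2245/56) = 56/2245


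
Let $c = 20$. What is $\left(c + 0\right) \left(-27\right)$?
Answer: $-540$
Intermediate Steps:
$\left(c + 0\right) \left(-27\right) = \left(20 + 0\right) \left(-27\right) = 20 \left(-27\right) = -540$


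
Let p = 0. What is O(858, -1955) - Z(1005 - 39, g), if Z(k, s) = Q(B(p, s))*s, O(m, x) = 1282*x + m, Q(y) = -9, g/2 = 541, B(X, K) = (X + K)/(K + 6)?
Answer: -2495714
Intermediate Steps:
B(X, K) = (K + X)/(6 + K)
g = 1082 (g = 2*541 = 1082)
O(m, x) = m + 1282*x
Z(k, s) = -9*s
O(858, -1955) - Z(1005 - 39, g) = (858 + 1282*(-1955)) - (-9)*1082 = (858 - 2506310) - 1*(-9738) = -2505452 + 9738 = -2495714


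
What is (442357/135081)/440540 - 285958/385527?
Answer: -5672261682851927/7647388587843660 ≈ -0.74172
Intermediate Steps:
(442357/135081)/440540 - 285958/385527 = (442357*(1/135081))*(1/440540) - 285958*1/385527 = (442357/135081)*(1/440540) - 285958/385527 = 442357/59508583740 - 285958/385527 = -5672261682851927/7647388587843660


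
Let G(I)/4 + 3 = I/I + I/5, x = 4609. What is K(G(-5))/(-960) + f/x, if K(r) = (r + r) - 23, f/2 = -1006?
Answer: -1714897/4424640 ≈ -0.38758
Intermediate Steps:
G(I) = -8 + 4*I/5 (G(I) = -12 + 4*(I/I + I/5) = -12 + 4*(1 + I*(⅕)) = -12 + 4*(1 + I/5) = -12 + (4 + 4*I/5) = -8 + 4*I/5)
f = -2012 (f = 2*(-1006) = -2012)
K(r) = -23 + 2*r (K(r) = 2*r - 23 = -23 + 2*r)
K(G(-5))/(-960) + f/x = (-23 + 2*(-8 + (⅘)*(-5)))/(-960) - 2012/4609 = (-23 + 2*(-8 - 4))*(-1/960) - 2012*1/4609 = (-23 + 2*(-12))*(-1/960) - 2012/4609 = (-23 - 24)*(-1/960) - 2012/4609 = -47*(-1/960) - 2012/4609 = 47/960 - 2012/4609 = -1714897/4424640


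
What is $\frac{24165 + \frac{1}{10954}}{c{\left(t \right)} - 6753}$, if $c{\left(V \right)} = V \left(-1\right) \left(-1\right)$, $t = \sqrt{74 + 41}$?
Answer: $- \frac{1787542134483}{499534100876} - \frac{264703411 \sqrt{115}}{499534100876} \approx -3.5841$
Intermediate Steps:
$t = \sqrt{115} \approx 10.724$
$c{\left(V \right)} = V$ ($c{\left(V \right)} = - V \left(-1\right) = V$)
$\frac{24165 + \frac{1}{10954}}{c{\left(t \right)} - 6753} = \frac{24165 + \frac{1}{10954}}{\sqrt{115} - 6753} = \frac{24165 + \frac{1}{10954}}{-6753 + \sqrt{115}} = \frac{264703411}{10954 \left(-6753 + \sqrt{115}\right)}$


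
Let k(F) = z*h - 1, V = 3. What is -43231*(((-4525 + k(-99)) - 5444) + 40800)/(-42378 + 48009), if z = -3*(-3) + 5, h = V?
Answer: -1334627432/5631 ≈ -2.3701e+5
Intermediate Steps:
h = 3
z = 14 (z = 9 + 5 = 14)
k(F) = 41 (k(F) = 14*3 - 1 = 42 - 1 = 41)
-43231*(((-4525 + k(-99)) - 5444) + 40800)/(-42378 + 48009) = -43231*(((-4525 + 41) - 5444) + 40800)/(-42378 + 48009) = -43231/(5631/((-4484 - 5444) + 40800)) = -43231/(5631/(-9928 + 40800)) = -43231/(5631/30872) = -43231/(5631*(1/30872)) = -43231/5631/30872 = -43231*30872/5631 = -1334627432/5631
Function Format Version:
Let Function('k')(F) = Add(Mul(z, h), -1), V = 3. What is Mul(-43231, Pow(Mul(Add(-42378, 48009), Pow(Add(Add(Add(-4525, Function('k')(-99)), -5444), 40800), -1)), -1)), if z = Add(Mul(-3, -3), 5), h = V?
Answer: Rational(-1334627432, 5631) ≈ -2.3701e+5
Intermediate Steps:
h = 3
z = 14 (z = Add(9, 5) = 14)
Function('k')(F) = 41 (Function('k')(F) = Add(Mul(14, 3), -1) = Add(42, -1) = 41)
Mul(-43231, Pow(Mul(Add(-42378, 48009), Pow(Add(Add(Add(-4525, Function('k')(-99)), -5444), 40800), -1)), -1)) = Mul(-43231, Pow(Mul(Add(-42378, 48009), Pow(Add(Add(Add(-4525, 41), -5444), 40800), -1)), -1)) = Mul(-43231, Pow(Mul(5631, Pow(Add(Add(-4484, -5444), 40800), -1)), -1)) = Mul(-43231, Pow(Mul(5631, Pow(Add(-9928, 40800), -1)), -1)) = Mul(-43231, Pow(Mul(5631, Pow(30872, -1)), -1)) = Mul(-43231, Pow(Mul(5631, Rational(1, 30872)), -1)) = Mul(-43231, Pow(Rational(5631, 30872), -1)) = Mul(-43231, Rational(30872, 5631)) = Rational(-1334627432, 5631)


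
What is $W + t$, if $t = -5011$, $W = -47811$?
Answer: $-52822$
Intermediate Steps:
$W + t = -47811 - 5011 = -52822$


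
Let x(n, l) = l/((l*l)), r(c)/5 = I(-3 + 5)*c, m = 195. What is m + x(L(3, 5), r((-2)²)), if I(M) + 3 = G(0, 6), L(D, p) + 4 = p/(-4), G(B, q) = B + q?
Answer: 11701/60 ≈ 195.02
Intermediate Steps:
L(D, p) = -4 - p/4 (L(D, p) = -4 + p/(-4) = -4 + p*(-¼) = -4 - p/4)
I(M) = 3 (I(M) = -3 + (0 + 6) = -3 + 6 = 3)
r(c) = 15*c (r(c) = 5*(3*c) = 15*c)
x(n, l) = 1/l (x(n, l) = l/(l²) = l/l² = 1/l)
m + x(L(3, 5), r((-2)²)) = 195 + 1/(15*(-2)²) = 195 + 1/(15*4) = 195 + 1/60 = 11701/60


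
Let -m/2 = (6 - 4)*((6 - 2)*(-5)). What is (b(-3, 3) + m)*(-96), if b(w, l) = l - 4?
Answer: -7584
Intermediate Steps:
b(w, l) = -4 + l
m = 80 (m = -2*(6 - 4)*(6 - 2)*(-5) = -4*4*(-5) = -4*(-20) = -2*(-40) = 80)
(b(-3, 3) + m)*(-96) = ((-4 + 3) + 80)*(-96) = (-1 + 80)*(-96) = 79*(-96) = -7584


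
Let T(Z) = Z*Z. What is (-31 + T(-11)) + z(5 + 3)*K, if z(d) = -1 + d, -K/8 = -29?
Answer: 1714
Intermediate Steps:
K = 232 (K = -8*(-29) = 232)
T(Z) = Z**2
(-31 + T(-11)) + z(5 + 3)*K = (-31 + (-11)**2) + (-1 + (5 + 3))*232 = (-31 + 121) + (-1 + 8)*232 = 90 + 7*232 = 90 + 1624 = 1714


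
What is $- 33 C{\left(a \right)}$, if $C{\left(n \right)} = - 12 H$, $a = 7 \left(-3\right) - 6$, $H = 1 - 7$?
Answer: $-2376$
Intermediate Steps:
$H = -6$ ($H = 1 - 7 = -6$)
$a = -27$ ($a = -21 - 6 = -27$)
$C{\left(n \right)} = 72$ ($C{\left(n \right)} = \left(-12\right) \left(-6\right) = 72$)
$- 33 C{\left(a \right)} = \left(-33\right) 72 = -2376$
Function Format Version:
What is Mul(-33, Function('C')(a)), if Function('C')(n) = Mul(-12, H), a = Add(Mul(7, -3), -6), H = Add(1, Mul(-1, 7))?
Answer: -2376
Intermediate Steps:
H = -6 (H = Add(1, -7) = -6)
a = -27 (a = Add(-21, -6) = -27)
Function('C')(n) = 72 (Function('C')(n) = Mul(-12, -6) = 72)
Mul(-33, Function('C')(a)) = Mul(-33, 72) = -2376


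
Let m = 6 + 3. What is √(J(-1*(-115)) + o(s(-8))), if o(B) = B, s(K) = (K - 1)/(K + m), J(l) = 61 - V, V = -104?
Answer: 2*√39 ≈ 12.490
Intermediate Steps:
m = 9
J(l) = 165 (J(l) = 61 - 1*(-104) = 61 + 104 = 165)
s(K) = (-1 + K)/(9 + K) (s(K) = (K - 1)/(K + 9) = (-1 + K)/(9 + K))
√(J(-1*(-115)) + o(s(-8))) = √(165 + (-1 - 8)/(9 - 8)) = √(165 - 9/1) = √(165 + 1*(-9)) = √(165 - 9) = √156 = 2*√39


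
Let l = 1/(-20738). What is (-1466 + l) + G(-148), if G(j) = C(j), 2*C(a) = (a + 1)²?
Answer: 96830906/10369 ≈ 9338.5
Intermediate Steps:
C(a) = (1 + a)²/2 (C(a) = (a + 1)²/2 = (1 + a)²/2)
G(j) = (1 + j)²/2
l = -1/20738 ≈ -4.8221e-5
(-1466 + l) + G(-148) = (-1466 - 1/20738) + (1 - 148)²/2 = -30401909/20738 + (½)*(-147)² = -30401909/20738 + (½)*21609 = -30401909/20738 + 21609/2 = 96830906/10369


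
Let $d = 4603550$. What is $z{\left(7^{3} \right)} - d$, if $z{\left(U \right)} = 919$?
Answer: $-4602631$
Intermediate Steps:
$z{\left(7^{3} \right)} - d = 919 - 4603550 = -4602631$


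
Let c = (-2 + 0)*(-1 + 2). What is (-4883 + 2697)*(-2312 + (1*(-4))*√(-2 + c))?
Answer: 5054032 + 17488*I ≈ 5.054e+6 + 17488.0*I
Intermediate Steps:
c = -2 (c = -2*1 = -2)
(-4883 + 2697)*(-2312 + (1*(-4))*√(-2 + c)) = (-4883 + 2697)*(-2312 + (1*(-4))*√(-2 - 2)) = -2186*(-2312 - 8*I) = 5054032 + 17488*I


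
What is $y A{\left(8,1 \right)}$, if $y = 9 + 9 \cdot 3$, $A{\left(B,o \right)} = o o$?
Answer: $36$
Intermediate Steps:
$A{\left(B,o \right)} = o^{2}$
$y = 36$ ($y = 9 + 27 = 36$)
$y A{\left(8,1 \right)} = 36 \cdot 1^{2} = 36 \cdot 1 = 36$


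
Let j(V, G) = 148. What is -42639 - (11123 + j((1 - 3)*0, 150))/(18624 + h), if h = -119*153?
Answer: -5930578/139 ≈ -42666.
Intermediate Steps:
h = -18207
-42639 - (11123 + j((1 - 3)*0, 150))/(18624 + h) = -42639 - (11123 + 148)/(18624 - 18207) = -42639 - 11271/417 = -42639 - 1*3757/139 = -42639 - 3757/139 = -5930578/139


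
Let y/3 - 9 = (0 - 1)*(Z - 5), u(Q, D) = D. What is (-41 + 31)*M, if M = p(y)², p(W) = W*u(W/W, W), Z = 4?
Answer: -8100000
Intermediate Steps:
y = 30 (y = 27 + 3*((0 - 1)*(4 - 5)) = 27 + 3*(-1*(-1)) = 27 + 3*1 = 27 + 3 = 30)
p(W) = W² (p(W) = W*W = W²)
M = 810000 (M = (30²)² = 900² = 810000)
(-41 + 31)*M = (-41 + 31)*810000 = -10*810000 = -8100000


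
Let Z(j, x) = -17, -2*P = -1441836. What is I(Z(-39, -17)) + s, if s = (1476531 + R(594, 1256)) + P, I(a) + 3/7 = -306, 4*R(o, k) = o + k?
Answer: 30766471/14 ≈ 2.1976e+6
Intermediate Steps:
P = 720918 (P = -1/2*(-1441836) = 720918)
R(o, k) = k/4 + o/4 (R(o, k) = (o + k)/4 = (k + o)/4 = k/4 + o/4)
I(a) = -2145/7 (I(a) = -3/7 - 306 = -2145/7)
s = 4395823/2 (s = (1476531 + ((1/4)*1256 + (1/4)*594)) + 720918 = (1476531 + (314 + 297/2)) + 720918 = (1476531 + 925/2) + 720918 = 2953987/2 + 720918 = 4395823/2 ≈ 2.1979e+6)
I(Z(-39, -17)) + s = -2145/7 + 4395823/2 = 30766471/14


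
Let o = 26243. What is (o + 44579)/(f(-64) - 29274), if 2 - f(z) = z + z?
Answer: -35411/14572 ≈ -2.4301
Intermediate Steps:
f(z) = 2 - 2*z (f(z) = 2 - (z + z) = 2 - 2*z)
(o + 44579)/(f(-64) - 29274) = (26243 + 44579)/((2 - 2*(-64)) - 29274) = 70822/((2 + 128) - 29274) = 70822/(130 - 29274) = 70822/(-29144) = 70822*(-1/29144) = -35411/14572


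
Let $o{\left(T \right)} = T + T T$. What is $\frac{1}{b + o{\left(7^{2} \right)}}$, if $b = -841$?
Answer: $\frac{1}{1609} \approx 0.0006215$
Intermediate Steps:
$o{\left(T \right)} = T + T^{2}$
$\frac{1}{b + o{\left(7^{2} \right)}} = \frac{1}{-841 + 7^{2} \left(1 + 7^{2}\right)} = \frac{1}{-841 + 49 \left(1 + 49\right)} = \frac{1}{-841 + 49 \cdot 50} = \frac{1}{-841 + 2450} = \frac{1}{1609}$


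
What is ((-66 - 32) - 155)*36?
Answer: -9108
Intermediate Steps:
((-66 - 32) - 155)*36 = (-98 - 155)*36 = -253*36 = -9108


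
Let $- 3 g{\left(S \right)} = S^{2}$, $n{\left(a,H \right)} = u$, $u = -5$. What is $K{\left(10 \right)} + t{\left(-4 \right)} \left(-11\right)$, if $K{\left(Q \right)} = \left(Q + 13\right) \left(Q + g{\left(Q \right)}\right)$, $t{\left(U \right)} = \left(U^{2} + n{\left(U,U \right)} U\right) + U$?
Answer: $- \frac{2666}{3} \approx -888.67$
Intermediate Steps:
$n{\left(a,H \right)} = -5$
$g{\left(S \right)} = - \frac{S^{2}}{3}$
$t{\left(U \right)} = U^{2} - 4 U$ ($t{\left(U \right)} = \left(U^{2} - 5 U\right) + U = U^{2} - 4 U$)
$K{\left(Q \right)} = \left(13 + Q\right) \left(Q - \frac{Q^{2}}{3}\right)$ ($K{\left(Q \right)} = \left(Q + 13\right) \left(Q - \frac{Q^{2}}{3}\right) = \left(13 + Q\right) \left(Q - \frac{Q^{2}}{3}\right)$)
$K{\left(10 \right)} + t{\left(-4 \right)} \left(-11\right) = \frac{1}{3} \cdot 10 \left(39 - 10^{2} - 100\right) + - 4 \left(-4 - 4\right) \left(-11\right) = \frac{1}{3} \cdot 10 \left(39 - 100 - 100\right) + \left(-4\right) \left(-8\right) \left(-11\right) = \frac{1}{3} \cdot 10 \left(39 - 100 - 100\right) + 32 \left(-11\right) = \frac{1}{3} \cdot 10 \left(-161\right) - 352 = - \frac{1610}{3} - 352 = - \frac{2666}{3}$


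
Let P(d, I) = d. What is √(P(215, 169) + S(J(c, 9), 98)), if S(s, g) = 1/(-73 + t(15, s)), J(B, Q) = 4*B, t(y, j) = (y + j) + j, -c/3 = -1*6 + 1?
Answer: √826522/62 ≈ 14.663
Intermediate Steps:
c = 15 (c = -3*(-1*6 + 1) = -3*(-6 + 1) = -3*(-5) = 15)
t(y, j) = y + 2*j (t(y, j) = (j + y) + j = y + 2*j)
S(s, g) = 1/(-58 + 2*s) (S(s, g) = 1/(-73 + (15 + 2*s)) = 1/(-58 + 2*s))
√(P(215, 169) + S(J(c, 9), 98)) = √(215 + 1/(2*(-29 + 4*15))) = √(215 + 1/(2*(-29 + 60))) = √(215 + (½)/31) = √(215 + (½)*(1/31)) = √(215 + 1/62) = √(13331/62) = √826522/62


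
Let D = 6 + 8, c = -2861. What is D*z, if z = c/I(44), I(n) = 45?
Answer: -40054/45 ≈ -890.09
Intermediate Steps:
z = -2861/45 ≈ -63.578
D = 14
D*z = 14*(-2861/45) = -40054/45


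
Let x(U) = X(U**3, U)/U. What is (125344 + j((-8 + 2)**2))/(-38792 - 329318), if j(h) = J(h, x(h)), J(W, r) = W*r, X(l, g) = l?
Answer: -17200/36811 ≈ -0.46725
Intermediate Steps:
x(U) = U**2 (x(U) = U**3/U = U**2)
j(h) = h**3 (j(h) = h*h**2 = h**3)
(125344 + j((-8 + 2)**2))/(-38792 - 329318) = (125344 + ((-8 + 2)**2)**3)/(-38792 - 329318) = (125344 + ((-6)**2)**3)/(-368110) = (125344 + 36**3)*(-1/368110) = (125344 + 46656)*(-1/368110) = 172000*(-1/368110) = -17200/36811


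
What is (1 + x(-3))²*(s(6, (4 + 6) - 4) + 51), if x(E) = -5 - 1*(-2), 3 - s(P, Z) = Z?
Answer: 192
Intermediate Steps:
s(P, Z) = 3 - Z
x(E) = -3 (x(E) = -5 + 2 = -3)
(1 + x(-3))²*(s(6, (4 + 6) - 4) + 51) = (1 - 3)²*((3 - ((4 + 6) - 4)) + 51) = (-2)²*((3 - (10 - 4)) + 51) = 4*((3 - 1*6) + 51) = 4*((3 - 6) + 51) = 4*(-3 + 51) = 4*48 = 192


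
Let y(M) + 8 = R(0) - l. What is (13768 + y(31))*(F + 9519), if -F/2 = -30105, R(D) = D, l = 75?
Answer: 954241365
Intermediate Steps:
F = 60210 (F = -2*(-30105) = 60210)
y(M) = -83 (y(M) = -8 + (0 - 1*75) = -8 + (0 - 75) = -8 - 75 = -83)
(13768 + y(31))*(F + 9519) = (13768 - 83)*(60210 + 9519) = 13685*69729 = 954241365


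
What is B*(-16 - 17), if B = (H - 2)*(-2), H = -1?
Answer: -198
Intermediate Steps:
B = 6 (B = (-1 - 2)*(-2) = -3*(-2) = 6)
B*(-16 - 17) = 6*(-16 - 17) = 6*(-33) = -198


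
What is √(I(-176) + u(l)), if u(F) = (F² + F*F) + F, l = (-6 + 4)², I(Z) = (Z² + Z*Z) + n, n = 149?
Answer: √62137 ≈ 249.27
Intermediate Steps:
I(Z) = 149 + 2*Z² (I(Z) = (Z² + Z*Z) + 149 = (Z² + Z²) + 149 = 2*Z² + 149 = 149 + 2*Z²)
l = 4 (l = (-2)² = 4)
u(F) = F + 2*F² (u(F) = (F² + F²) + F = 2*F² + F = F + 2*F²)
√(I(-176) + u(l)) = √((149 + 2*(-176)²) + 4*(1 + 2*4)) = √((149 + 2*30976) + 4*(1 + 8)) = √((149 + 61952) + 4*9) = √(62101 + 36) = √62137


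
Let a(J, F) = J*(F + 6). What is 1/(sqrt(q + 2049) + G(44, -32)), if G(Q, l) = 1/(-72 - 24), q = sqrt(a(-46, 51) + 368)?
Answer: -1/(1/96 - sqrt(2049 + 7*I*sqrt(46))) ≈ 0.022092 - 0.00025597*I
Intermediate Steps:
a(J, F) = J*(6 + F)
q = 7*I*sqrt(46) (q = sqrt(-46*(6 + 51) + 368) = sqrt(-46*57 + 368) = sqrt(-2622 + 368) = sqrt(-2254) = 7*I*sqrt(46) ≈ 47.476*I)
G(Q, l) = -1/96 (G(Q, l) = 1/(-96) = -1/96)
1/(sqrt(q + 2049) + G(44, -32)) = 1/(sqrt(7*I*sqrt(46) + 2049) - 1/96) = 1/(sqrt(2049 + 7*I*sqrt(46)) - 1/96) = 1/(-1/96 + sqrt(2049 + 7*I*sqrt(46)))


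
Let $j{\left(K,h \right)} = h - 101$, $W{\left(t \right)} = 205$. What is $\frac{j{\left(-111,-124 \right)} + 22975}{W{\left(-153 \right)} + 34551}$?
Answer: $\frac{11375}{17378} \approx 0.65456$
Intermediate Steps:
$j{\left(K,h \right)} = -101 + h$
$\frac{j{\left(-111,-124 \right)} + 22975}{W{\left(-153 \right)} + 34551} = \frac{\left(-101 - 124\right) + 22975}{205 + 34551} = \frac{-225 + 22975}{34756} = 22750 \cdot \frac{1}{34756} = \frac{11375}{17378}$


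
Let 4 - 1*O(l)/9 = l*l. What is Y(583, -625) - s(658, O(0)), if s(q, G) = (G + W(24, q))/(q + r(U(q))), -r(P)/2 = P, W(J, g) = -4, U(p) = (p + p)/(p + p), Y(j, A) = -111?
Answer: -4553/41 ≈ -111.05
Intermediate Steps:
U(p) = 1 (U(p) = (2*p)/((2*p)) = (2*p)*(1/(2*p)) = 1)
r(P) = -2*P
O(l) = 36 - 9*l² (O(l) = 36 - 9*l*l = 36 - 9*l²)
s(q, G) = (-4 + G)/(-2 + q) (s(q, G) = (G - 4)/(q - 2*1) = (-4 + G)/(q - 2) = (-4 + G)/(-2 + q))
Y(583, -625) - s(658, O(0)) = -111 - (-4 + (36 - 9*0²))/(-2 + 658) = -111 - (-4 + (36 - 9*0))/656 = -111 - (-4 + (36 + 0))/656 = -111 - (-4 + 36)/656 = -111 - 32/656 = -111 - 1*2/41 = -111 - 2/41 = -4553/41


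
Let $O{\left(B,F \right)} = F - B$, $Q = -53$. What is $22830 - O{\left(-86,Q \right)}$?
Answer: $22797$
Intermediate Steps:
$22830 - O{\left(-86,Q \right)} = 22830 - \left(-53 - -86\right) = 22830 - \left(-53 + 86\right) = 22830 - 33 = 22797$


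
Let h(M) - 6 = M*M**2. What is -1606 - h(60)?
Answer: -217612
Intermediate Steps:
h(M) = 6 + M**3 (h(M) = 6 + M*M**2 = 6 + M**3)
-1606 - h(60) = -1606 - (6 + 60**3) = -1606 - (6 + 216000) = -1606 - 1*216006 = -1606 - 216006 = -217612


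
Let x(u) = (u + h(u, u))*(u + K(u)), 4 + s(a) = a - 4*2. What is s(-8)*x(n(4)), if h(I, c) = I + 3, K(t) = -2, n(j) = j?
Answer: -440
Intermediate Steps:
s(a) = -12 + a (s(a) = -4 + (a - 4*2) = -4 + (a - 8) = -4 + (-8 + a) = -12 + a)
h(I, c) = 3 + I
x(u) = (-2 + u)*(3 + 2*u) (x(u) = (u + (3 + u))*(u - 2) = (3 + 2*u)*(-2 + u) = (-2 + u)*(3 + 2*u))
s(-8)*x(n(4)) = (-12 - 8)*(-6 - 1*4 + 2*4²) = -20*(-6 - 4 + 2*16) = -20*(-6 - 4 + 32) = -20*22 = -440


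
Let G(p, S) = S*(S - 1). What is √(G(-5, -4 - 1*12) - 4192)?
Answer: 28*I*√5 ≈ 62.61*I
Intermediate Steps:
G(p, S) = S*(-1 + S)
√(G(-5, -4 - 1*12) - 4192) = √((-4 - 1*12)*(-1 + (-4 - 1*12)) - 4192) = √((-4 - 12)*(-1 + (-4 - 12)) - 4192) = √(-16*(-1 - 16) - 4192) = √(-16*(-17) - 4192) = √(272 - 4192) = √(-3920) = 28*I*√5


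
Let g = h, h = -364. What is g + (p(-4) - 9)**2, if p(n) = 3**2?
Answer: -364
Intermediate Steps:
p(n) = 9
g = -364
g + (p(-4) - 9)**2 = -364 + (9 - 9)**2 = -364 + 0**2 = -364 + 0 = -364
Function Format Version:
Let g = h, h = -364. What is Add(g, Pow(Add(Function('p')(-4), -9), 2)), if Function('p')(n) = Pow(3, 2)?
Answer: -364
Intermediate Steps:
Function('p')(n) = 9
g = -364
Add(g, Pow(Add(Function('p')(-4), -9), 2)) = Add(-364, Pow(Add(9, -9), 2)) = Add(-364, Pow(0, 2)) = Add(-364, 0) = -364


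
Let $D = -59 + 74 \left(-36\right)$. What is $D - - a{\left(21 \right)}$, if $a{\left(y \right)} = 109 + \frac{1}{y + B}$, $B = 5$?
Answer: $- \frac{67963}{26} \approx -2614.0$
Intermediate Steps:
$D = -2723$ ($D = -59 - 2664 = -2723$)
$a{\left(y \right)} = 109 + \frac{1}{5 + y}$ ($a{\left(y \right)} = 109 + \frac{1}{y + 5} = 109 + \frac{1}{5 + y}$)
$D - - a{\left(21 \right)} = -2723 - - \frac{546 + 109 \cdot 21}{5 + 21} = -2723 - - \frac{546 + 2289}{26} = -2723 - - \frac{2835}{26} = -2723 + \frac{2835}{26} = - \frac{67963}{26}$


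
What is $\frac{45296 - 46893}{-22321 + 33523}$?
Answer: $- \frac{1597}{11202} \approx -0.14256$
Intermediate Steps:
$\frac{45296 - 46893}{-22321 + 33523} = - \frac{1597}{11202}$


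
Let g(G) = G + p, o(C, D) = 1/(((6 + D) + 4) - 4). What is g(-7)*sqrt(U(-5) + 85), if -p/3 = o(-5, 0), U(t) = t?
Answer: -30*sqrt(5) ≈ -67.082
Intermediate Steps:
o(C, D) = 1/(6 + D) (o(C, D) = 1/((10 + D) - 4) = 1/(6 + D))
p = -1/2 (p = -3/(6 + 0) = -3/6 = -3*1/6 = -1/2 ≈ -0.50000)
g(G) = -1/2 + G (g(G) = G - 1/2 = -1/2 + G)
g(-7)*sqrt(U(-5) + 85) = (-1/2 - 7)*sqrt(-5 + 85) = -30*sqrt(5)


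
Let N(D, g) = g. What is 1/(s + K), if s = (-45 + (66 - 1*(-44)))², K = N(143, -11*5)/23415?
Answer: 4683/19785664 ≈ 0.00023669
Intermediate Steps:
K = -11/4683 (K = -11*5/23415 = -55*1/23415 = -11/4683 ≈ -0.0023489)
s = 4225 (s = (-45 + (66 + 44))² = (-45 + 110)² = 65² = 4225)
1/(s + K) = 1/(4225 - 11/4683) = 1/(19785664/4683) = 4683/19785664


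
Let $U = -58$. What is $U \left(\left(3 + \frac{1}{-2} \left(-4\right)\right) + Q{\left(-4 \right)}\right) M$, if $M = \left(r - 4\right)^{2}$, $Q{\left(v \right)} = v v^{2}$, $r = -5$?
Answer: $277182$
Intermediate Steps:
$Q{\left(v \right)} = v^{3}$
$M = 81$ ($M = \left(-5 - 4\right)^{2} = \left(-9\right)^{2} = 81$)
$U \left(\left(3 + \frac{1}{-2} \left(-4\right)\right) + Q{\left(-4 \right)}\right) M = - 58 \left(\left(3 + \frac{1}{-2} \left(-4\right)\right) + \left(-4\right)^{3}\right) 81 = - 58 \left(\left(3 - -2\right) - 64\right) 81 = - 58 \left(\left(3 + 2\right) - 64\right) 81 = - 58 \left(5 - 64\right) 81 = - 58 \left(\left(-59\right) 81\right) = \left(-58\right) \left(-4779\right) = 277182$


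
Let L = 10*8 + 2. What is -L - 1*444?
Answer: -526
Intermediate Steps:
L = 82 (L = 80 + 2 = 82)
-L - 1*444 = -1*82 - 1*444 = -82 - 444 = -526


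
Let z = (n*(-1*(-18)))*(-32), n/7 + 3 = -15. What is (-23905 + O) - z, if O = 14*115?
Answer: -94871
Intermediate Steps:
n = -126 (n = -21 + 7*(-15) = -21 - 105 = -126)
O = 1610
z = 72576 (z = -(-126)*(-18)*(-32) = -126*18*(-32) = -2268*(-32) = 72576)
(-23905 + O) - z = (-23905 + 1610) - 1*72576 = -22295 - 72576 = -94871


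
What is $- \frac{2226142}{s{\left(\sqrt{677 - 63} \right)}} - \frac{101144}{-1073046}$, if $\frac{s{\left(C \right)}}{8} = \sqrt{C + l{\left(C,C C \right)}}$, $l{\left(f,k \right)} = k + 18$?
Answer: $\frac{50572}{536523} - \frac{1113071}{4 \sqrt{632 + \sqrt{614}}} \approx -10858.0$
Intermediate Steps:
$l{\left(f,k \right)} = 18 + k$
$s{\left(C \right)} = 8 \sqrt{18 + C + C^{2}}$ ($s{\left(C \right)} = 8 \sqrt{C + \left(18 + C C\right)} = 8 \sqrt{C + \left(18 + C^{2}\right)} = 8 \sqrt{18 + C + C^{2}}$)
$- \frac{2226142}{s{\left(\sqrt{677 - 63} \right)}} - \frac{101144}{-1073046} = - \frac{2226142}{8 \sqrt{18 + \sqrt{677 - 63} + \left(\sqrt{677 - 63}\right)^{2}}} - \frac{101144}{-1073046} = - \frac{2226142}{8 \sqrt{18 + \sqrt{614} + \left(\sqrt{614}\right)^{2}}} - - \frac{50572}{536523} = - \frac{2226142}{8 \sqrt{18 + \sqrt{614} + 614}} + \frac{50572}{536523} = - \frac{2226142}{8 \sqrt{632 + \sqrt{614}}} + \frac{50572}{536523} = - 2226142 \frac{1}{8 \sqrt{632 + \sqrt{614}}} + \frac{50572}{536523} = - \frac{1113071}{4 \sqrt{632 + \sqrt{614}}} + \frac{50572}{536523} = \frac{50572}{536523} - \frac{1113071}{4 \sqrt{632 + \sqrt{614}}}$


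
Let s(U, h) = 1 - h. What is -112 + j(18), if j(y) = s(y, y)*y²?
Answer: -5620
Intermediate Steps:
j(y) = y²*(1 - y) (j(y) = (1 - y)*y² = y²*(1 - y))
-112 + j(18) = -112 + 18²*(1 - 1*18) = -112 + 324*(1 - 18) = -112 + 324*(-17) = -112 - 5508 = -5620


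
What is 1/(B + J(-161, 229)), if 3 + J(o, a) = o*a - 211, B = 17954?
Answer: -1/19129 ≈ -5.2277e-5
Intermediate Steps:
J(o, a) = -214 + a*o (J(o, a) = -3 + (o*a - 211) = -3 + (a*o - 211) = -3 + (-211 + a*o) = -214 + a*o)
1/(B + J(-161, 229)) = 1/(17954 + (-214 + 229*(-161))) = 1/(17954 + (-214 - 36869)) = 1/(17954 - 37083) = 1/(-19129) = -1/19129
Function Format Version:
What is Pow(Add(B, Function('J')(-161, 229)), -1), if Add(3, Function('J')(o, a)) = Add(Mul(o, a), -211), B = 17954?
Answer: Rational(-1, 19129) ≈ -5.2277e-5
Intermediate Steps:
Function('J')(o, a) = Add(-214, Mul(a, o)) (Function('J')(o, a) = Add(-3, Add(Mul(o, a), -211)) = Add(-3, Add(Mul(a, o), -211)) = Add(-3, Add(-211, Mul(a, o))) = Add(-214, Mul(a, o)))
Pow(Add(B, Function('J')(-161, 229)), -1) = Pow(Add(17954, Add(-214, Mul(229, -161))), -1) = Pow(Add(17954, Add(-214, -36869)), -1) = Pow(Add(17954, -37083), -1) = Pow(-19129, -1) = Rational(-1, 19129)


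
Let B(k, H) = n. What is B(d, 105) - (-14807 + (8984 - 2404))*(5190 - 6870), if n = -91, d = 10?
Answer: -13821451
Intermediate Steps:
B(k, H) = -91
B(d, 105) - (-14807 + (8984 - 2404))*(5190 - 6870) = -91 - (-14807 + (8984 - 2404))*(5190 - 6870) = -91 - (-14807 + 6580)*(-1680) = -91 - (-8227)*(-1680) = -91 - 1*13821360 = -91 - 13821360 = -13821451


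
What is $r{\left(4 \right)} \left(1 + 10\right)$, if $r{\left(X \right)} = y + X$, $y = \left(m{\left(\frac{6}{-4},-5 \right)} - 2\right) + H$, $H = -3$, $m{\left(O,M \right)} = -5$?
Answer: $-66$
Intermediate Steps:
$y = -10$ ($y = \left(-5 - 2\right) - 3 = -7 - 3 = -10$)
$r{\left(X \right)} = -10 + X$
$r{\left(4 \right)} \left(1 + 10\right) = \left(-10 + 4\right) \left(1 + 10\right) = \left(-6\right) 11 = -66$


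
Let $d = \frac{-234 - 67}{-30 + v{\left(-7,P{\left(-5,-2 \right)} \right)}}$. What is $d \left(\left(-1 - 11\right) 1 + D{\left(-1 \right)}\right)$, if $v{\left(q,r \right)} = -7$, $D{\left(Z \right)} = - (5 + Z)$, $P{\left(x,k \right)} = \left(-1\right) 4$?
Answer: $- \frac{4816}{37} \approx -130.16$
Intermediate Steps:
$P{\left(x,k \right)} = -4$
$D{\left(Z \right)} = -5 - Z$
$d = \frac{301}{37}$ ($d = \frac{-234 - 67}{-30 - 7} = - \frac{301}{-37} = \left(-301\right) \left(- \frac{1}{37}\right) = \frac{301}{37} \approx 8.1351$)
$d \left(\left(-1 - 11\right) 1 + D{\left(-1 \right)}\right) = \frac{301 \left(\left(-1 - 11\right) 1 - 4\right)}{37} = \frac{301 \left(\left(-12\right) 1 + \left(-5 + 1\right)\right)}{37} = \frac{301 \left(-12 - 4\right)}{37} = \frac{301}{37} \left(-16\right) = - \frac{4816}{37}$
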